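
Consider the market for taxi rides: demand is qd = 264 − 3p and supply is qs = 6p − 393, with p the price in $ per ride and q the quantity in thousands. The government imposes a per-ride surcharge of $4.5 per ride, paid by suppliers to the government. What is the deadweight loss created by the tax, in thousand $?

Deadweight loss = $20.25 thousand.

Without the tax, 264 − 3p = 6p − 393 gives 9p = 657, so p* = $73 and q* = 45.
With the tax collected from suppliers, supply shifts: qs = 6(p − 4.5) − 393.
New equilibrium: consumers pay $76, suppliers receive $71.5, q = 36. (Wedge: pb − ps = 4.5.)
Quantity falls by |ΔQ| = |45 − 36| = 9.
DWL = ½ · t · |ΔQ| = ½ · 4.5 · 9 = $20.25.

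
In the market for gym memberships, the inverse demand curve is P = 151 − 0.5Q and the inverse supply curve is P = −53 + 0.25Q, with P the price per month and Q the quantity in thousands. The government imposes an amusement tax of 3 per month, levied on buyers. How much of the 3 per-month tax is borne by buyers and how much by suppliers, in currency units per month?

Buyers bear 2 per month; suppliers bear 1 per month.

Inverting to Q(P) form: Qd = 302 − 2P; Qs = 4P + 212.
Before the tax: set 302 − 2P = 4P + 212 → P* = 15, Q* = 272.
With the tax collected from buyers, demand (in seller-price terms) shifts: Qd = 302 − 2(P + 3).
Solving gives Q = 268 with buyers paying 17 and suppliers receiving 14 (the 3 wedge).
Burden on buyers: 2; on suppliers: 1. (They sum to 3.)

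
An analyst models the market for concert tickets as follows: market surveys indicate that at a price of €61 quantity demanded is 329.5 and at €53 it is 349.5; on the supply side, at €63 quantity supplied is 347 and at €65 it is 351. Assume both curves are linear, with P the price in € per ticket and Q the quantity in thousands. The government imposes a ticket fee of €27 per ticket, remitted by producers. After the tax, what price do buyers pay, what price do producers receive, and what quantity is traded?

Demand slope: (349.5 − 329.5)/(53 − 61) = -2.5, so Qd = 482 − 2.5P.
Supply slope: (351 − 347)/(65 − 63) = 2, so Qs = 2P + 221.
Without the tax, 482 − 2.5P = 2P + 221 gives 4.5P = 261, so P* = €58 and Q* = 337.
With the tax collected from producers, supply shifts: Qs = 2(P − 27) + 221.
New equilibrium: buyers pay €70, producers receive €43, Q = 307. (Wedge: Pb − Ps = 27.)

Buyers pay €70; producers receive €43; quantity = 307.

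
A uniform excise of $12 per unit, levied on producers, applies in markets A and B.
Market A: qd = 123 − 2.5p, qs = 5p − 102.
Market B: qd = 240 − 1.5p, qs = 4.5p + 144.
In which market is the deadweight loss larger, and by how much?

Market A: pre-tax p* = $30, q* = 48; post-tax q = 28; deadweight loss = $120.
Market B: pre-tax p* = $16, q* = 216; post-tax q = 202.5; deadweight loss = $81.
Difference: $120 vs $81 → market A is larger by $39.

Market A, by $39.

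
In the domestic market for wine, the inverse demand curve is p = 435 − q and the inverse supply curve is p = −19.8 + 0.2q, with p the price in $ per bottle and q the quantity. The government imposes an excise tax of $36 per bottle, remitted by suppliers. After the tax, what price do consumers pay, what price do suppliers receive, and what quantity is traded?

Rewrite in direct form: qd = 435 − p and qs = 5p + 99.
Before the tax: set 435 − p = 5p + 99 → p* = $56, q* = 379.
With the tax collected from suppliers, supply shifts: qs = 5(p − 36) + 99.
Solving gives q = 349 with consumers paying $86 and suppliers receiving $50 (the $36 wedge).

Consumers pay $86; suppliers receive $50; quantity = 349.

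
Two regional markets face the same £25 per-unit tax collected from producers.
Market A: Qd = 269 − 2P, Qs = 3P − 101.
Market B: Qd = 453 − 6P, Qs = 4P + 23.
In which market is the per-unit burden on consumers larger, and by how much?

Market A, by £5.

Market A: pre-tax P* = £74, Q* = 121; post-tax Q = 91; per-unit burden on consumers = £15.
Market B: pre-tax P* = £43, Q* = 195; post-tax Q = 135; per-unit burden on consumers = £10.
Difference: £15 vs £10 → market A is larger by £5.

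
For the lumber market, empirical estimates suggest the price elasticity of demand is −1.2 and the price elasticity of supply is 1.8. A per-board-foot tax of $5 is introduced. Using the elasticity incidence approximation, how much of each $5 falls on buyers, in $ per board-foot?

Incidence ratio: buyers' share ≈ εs / (εs + |εd|) = 1.8 / (1.8 + 1.2) = 0.6.
So buyers bear ≈ 0.6 × $5 = $3; sellers bear $2.

Buyers bear ≈ $3 per board-foot.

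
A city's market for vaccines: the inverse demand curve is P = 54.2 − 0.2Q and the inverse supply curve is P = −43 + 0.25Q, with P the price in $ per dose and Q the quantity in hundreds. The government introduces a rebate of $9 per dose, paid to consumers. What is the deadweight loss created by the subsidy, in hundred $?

Rewrite in direct form: Qd = 271 − 5P and Qs = 4P + 172.
Without the subsidy, 271 − 5P = 4P + 172 gives 9P = 99, so P* = $11 and Q* = 216.
With a per-unit subsidy paid to consumers, each effectively pays P − 9, so demand becomes Qd = 271 − 5(P − 9).
New equilibrium: consumers pay $7, suppliers receive $16, Q = 236. (Wedge: Pb − Ps = −9.)
Quantity rises by |ΔQ| = |216 − 236| = 20.
DWL = ½ · t · |ΔQ| = ½ · 9 · 20 = $90.

Deadweight loss = $90 hundred.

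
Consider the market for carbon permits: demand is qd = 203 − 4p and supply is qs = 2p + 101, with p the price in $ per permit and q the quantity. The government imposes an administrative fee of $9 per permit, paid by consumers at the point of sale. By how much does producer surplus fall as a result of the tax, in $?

Producer surplus falls by $774.

Without the tax, 203 − 4p = 2p + 101 gives 6p = 102, so p* = $17 and q* = 135.
With the tax collected from consumers, demand (in seller-price terms) shifts: qd = 203 − 4(p + 9).
Solving gives q = 123 with consumers paying $20 and suppliers receiving $11 (the $9 wedge).
ΔPS is the trapezoid between Q = 123 and Q = 135 of height $6: ½ · (135 + 123) · 6 = $774.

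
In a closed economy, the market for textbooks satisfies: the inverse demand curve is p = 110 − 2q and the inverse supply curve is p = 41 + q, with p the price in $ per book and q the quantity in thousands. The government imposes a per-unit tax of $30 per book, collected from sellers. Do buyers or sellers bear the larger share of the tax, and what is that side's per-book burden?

Rewrite in direct form: qd = 55 − 0.5p and qs = p − 41.
Before the tax: set 55 − 0.5p = p − 41 → p* = $64, q* = 23.
With the tax collected from sellers, supply shifts: qs = (p − 30) − 41.
Solving gives q = 13 with buyers paying $84 and sellers receiving $54 (the $30 wedge).
Per-book burden: buyers $20, sellers $10.
Buyers take the larger share because demand is less price-elastic here (demand slope 0.5 vs supply slope 1).
The less price-elastic side of the market bears the larger share of a per-unit tax.

Buyers bear the larger share: $20 per book.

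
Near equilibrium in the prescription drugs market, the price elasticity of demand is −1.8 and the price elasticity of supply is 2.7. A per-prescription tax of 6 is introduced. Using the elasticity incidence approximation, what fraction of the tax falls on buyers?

Buyers' share ≈ 0.6.

Incidence ratio: buyers' share ≈ εs / (εs + |εd|) = 2.7 / (2.7 + 1.8) = 0.6.
Supply is the more elastic side, so buyers bear the larger share.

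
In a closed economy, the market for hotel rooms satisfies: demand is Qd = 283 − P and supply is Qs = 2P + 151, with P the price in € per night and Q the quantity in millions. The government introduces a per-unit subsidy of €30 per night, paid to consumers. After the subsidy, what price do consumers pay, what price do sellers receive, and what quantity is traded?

Before the subsidy: set 283 − P = 2P + 151 → P* = €44, Q* = 239.
With a per-unit subsidy paid to consumers, each effectively pays P − 30, so demand becomes Qd = 283 − (P − 30).
Solving gives Q = 259 with consumers paying €24 and sellers receiving €54 (the €30 wedge).

Consumers pay €24; sellers receive €54; quantity = 259.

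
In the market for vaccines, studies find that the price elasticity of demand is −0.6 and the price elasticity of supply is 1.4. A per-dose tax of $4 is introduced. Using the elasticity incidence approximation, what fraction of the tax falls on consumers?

Incidence ratio: consumers' share ≈ εs / (εs + |εd|) = 1.4 / (1.4 + 0.6) = 0.7.
Supply is the more elastic side, so consumers bear the larger share.

Consumers' share ≈ 0.7.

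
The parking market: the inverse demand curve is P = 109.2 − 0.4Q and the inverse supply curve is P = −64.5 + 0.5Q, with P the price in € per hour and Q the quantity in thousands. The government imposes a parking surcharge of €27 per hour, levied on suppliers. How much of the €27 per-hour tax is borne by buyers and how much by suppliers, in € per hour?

Rewrite in direct form: Qd = 273 − 2.5P and Qs = 2P + 129.
Before the tax: set 273 − 2.5P = 2P + 129 → P* = €32, Q* = 193.
With the tax collected from suppliers, supply shifts: Qs = 2(P − 27) + 129.
New equilibrium: buyers pay €44, suppliers receive €17, Q = 163. (Wedge: Pb − Ps = 27.)
Burden on buyers: €12; on suppliers: €15. (They sum to €27.)

Buyers bear €12 per hour; suppliers bear €15 per hour.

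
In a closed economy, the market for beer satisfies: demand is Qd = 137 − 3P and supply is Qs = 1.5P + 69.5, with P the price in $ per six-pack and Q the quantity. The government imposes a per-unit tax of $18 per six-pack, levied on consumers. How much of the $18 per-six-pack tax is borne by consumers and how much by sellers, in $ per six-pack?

Consumers bear $6 per six-pack; sellers bear $12 per six-pack.

Without the tax, 137 − 3P = 1.5P + 69.5 gives 4.5P = 67.5, so P* = $15 and Q* = 92.
With the tax collected from consumers, demand (in seller-price terms) shifts: Qd = 137 − 3(P + 18).
New equilibrium: consumers pay $21, sellers receive $3, Q = 74. (Wedge: Pb − Ps = 18.)
Burden on consumers: $6; on sellers: $12. (They sum to $18.)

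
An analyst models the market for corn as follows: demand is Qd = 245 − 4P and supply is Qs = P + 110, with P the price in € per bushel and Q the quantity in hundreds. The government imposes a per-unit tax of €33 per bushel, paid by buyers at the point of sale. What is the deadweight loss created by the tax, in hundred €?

Deadweight loss = €435.6 hundred.

Without the tax, 245 − 4P = P + 110 gives 5P = 135, so P* = €27 and Q* = 137.
With the tax collected from buyers, demand (in seller-price terms) shifts: Qd = 245 − 4(P + 33).
New equilibrium: buyers pay €33.6, suppliers receive €0.6, Q = 110.6. (Wedge: Pb − Ps = 33.)
Quantity falls by |ΔQ| = |137 − 110.6| = 26.4.
DWL = ½ · t · |ΔQ| = ½ · 33 · 26.4 = €435.6.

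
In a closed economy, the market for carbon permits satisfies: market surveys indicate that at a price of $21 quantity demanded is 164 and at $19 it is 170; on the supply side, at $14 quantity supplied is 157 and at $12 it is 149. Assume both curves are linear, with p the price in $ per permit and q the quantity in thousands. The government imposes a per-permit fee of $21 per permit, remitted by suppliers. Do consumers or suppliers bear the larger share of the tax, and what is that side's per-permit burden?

Demand slope: (170 − 164)/(19 − 21) = -3, so qd = 227 − 3p.
Supply slope: (149 − 157)/(12 − 14) = 4, so qs = 4p + 101.
Without the tax, 227 − 3p = 4p + 101 gives 7p = 126, so p* = $18 and q* = 173.
With the tax collected from suppliers, supply shifts: qs = 4(p − 21) + 101.
New equilibrium: consumers pay $30, suppliers receive $9, q = 137. (Wedge: pb − ps = 21.)
Per-permit burden: consumers $12, suppliers $9.
Consumers take the larger share because demand is less price-elastic here (demand slope 3 vs supply slope 4).

Consumers bear the larger share: $12 per permit.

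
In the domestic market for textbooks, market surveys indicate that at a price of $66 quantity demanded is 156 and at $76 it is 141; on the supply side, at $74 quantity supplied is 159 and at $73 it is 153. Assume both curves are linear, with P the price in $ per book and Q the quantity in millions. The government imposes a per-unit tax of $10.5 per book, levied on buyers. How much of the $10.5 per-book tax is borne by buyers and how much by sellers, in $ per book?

Buyers bear $8.4 per book; sellers bear $2.1 per book.

Demand slope: (141 − 156)/(76 − 66) = -1.5, so Qd = 255 − 1.5P.
Supply slope: (153 − 159)/(73 − 74) = 6, so Qs = 6P − 285.
Without the tax, 255 − 1.5P = 6P − 285 gives 7.5P = 540, so P* = $72 and Q* = 147.
With the tax collected from buyers, demand (in seller-price terms) shifts: Qd = 255 − 1.5(P + 10.5).
New equilibrium: buyers pay $80.4, sellers receive $69.9, Q = 134.4. (Wedge: Pb − Ps = 10.5.)
Burden on buyers: $8.4; on sellers: $2.1. (They sum to $10.5.)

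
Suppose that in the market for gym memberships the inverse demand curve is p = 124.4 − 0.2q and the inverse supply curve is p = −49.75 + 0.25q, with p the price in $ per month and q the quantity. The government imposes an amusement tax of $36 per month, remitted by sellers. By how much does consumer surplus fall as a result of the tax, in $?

Inverting to q(p) form: qd = 622 − 5p; qs = 4p + 199.
Without the tax, 622 − 5p = 4p + 199 gives 9p = 423, so p* = $47 and q* = 387.
With the tax collected from sellers, supply shifts: qs = 4(p − 36) + 199.
Solving gives q = 307 with buyers paying $63 and sellers receiving $27 (the $36 wedge).
ΔCS is the trapezoid between Q = 307 and Q = 387 of height $16: ½ · (387 + 307) · 16 = $5552.

Consumer surplus falls by $5552.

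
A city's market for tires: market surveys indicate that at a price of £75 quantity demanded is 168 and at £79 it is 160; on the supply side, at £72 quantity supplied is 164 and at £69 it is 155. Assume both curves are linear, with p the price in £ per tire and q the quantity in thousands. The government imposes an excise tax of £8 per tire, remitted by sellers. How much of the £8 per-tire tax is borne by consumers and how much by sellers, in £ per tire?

Demand slope: (160 − 168)/(79 − 75) = -2, so qd = 318 − 2p.
Supply slope: (155 − 164)/(69 − 72) = 3, so qs = 3p − 52.
Without the tax, 318 − 2p = 3p − 52 gives 5p = 370, so p* = £74 and q* = 170.
With the tax collected from sellers, supply shifts: qs = 3(p − 8) − 52.
New equilibrium: consumers pay £78.8, sellers receive £70.8, q = 160.4. (Wedge: pb − ps = 8.)
Burden on consumers: £4.8; on sellers: £3.2. (They sum to £8.)
The less price-elastic side of the market bears the larger share of a per-unit tax.

Consumers bear £4.8 per tire; sellers bear £3.2 per tire.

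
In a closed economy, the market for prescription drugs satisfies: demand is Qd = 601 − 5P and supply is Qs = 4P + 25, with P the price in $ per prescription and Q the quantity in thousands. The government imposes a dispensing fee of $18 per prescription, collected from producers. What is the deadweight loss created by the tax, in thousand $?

Deadweight loss = $360 thousand.

Before the tax: set 601 − 5P = 4P + 25 → P* = $64, Q* = 281.
With the tax collected from producers, supply shifts: Qs = 4(P − 18) + 25.
New equilibrium: consumers pay $72, producers receive $54, Q = 241. (Wedge: Pb − Ps = 18.)
Quantity falls by |ΔQ| = |281 − 241| = 40.
DWL = ½ · t · |ΔQ| = ½ · 18 · 40 = $360.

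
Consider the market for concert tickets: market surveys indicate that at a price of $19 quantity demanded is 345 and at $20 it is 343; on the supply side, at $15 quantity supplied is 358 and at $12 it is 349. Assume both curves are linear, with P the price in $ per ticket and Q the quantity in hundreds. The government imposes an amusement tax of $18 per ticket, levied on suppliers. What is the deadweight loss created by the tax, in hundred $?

Demand slope: (343 − 345)/(20 − 19) = -2, so Qd = 383 − 2P.
Supply slope: (349 − 358)/(12 − 15) = 3, so Qs = 3P + 313.
Before the tax: set 383 − 2P = 3P + 313 → P* = $14, Q* = 355.
With the tax collected from suppliers, supply shifts: Qs = 3(P − 18) + 313.
New equilibrium: buyers pay $24.8, suppliers receive $6.8, Q = 333.4. (Wedge: Pb − Ps = 18.)
Quantity falls by |ΔQ| = |355 − 333.4| = 21.6.
DWL = ½ · t · |ΔQ| = ½ · 18 · 21.6 = $194.4.

Deadweight loss = $194.4 hundred.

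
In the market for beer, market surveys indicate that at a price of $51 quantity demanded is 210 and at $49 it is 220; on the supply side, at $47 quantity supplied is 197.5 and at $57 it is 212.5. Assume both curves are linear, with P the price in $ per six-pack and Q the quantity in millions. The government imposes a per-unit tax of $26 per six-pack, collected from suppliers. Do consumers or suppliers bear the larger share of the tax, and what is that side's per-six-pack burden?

Suppliers bear the larger share: $20 per six-pack.

Demand slope: (220 − 210)/(49 − 51) = -5, so Qd = 465 − 5P.
Supply slope: (212.5 − 197.5)/(57 − 47) = 1.5, so Qs = 1.5P + 127.
Before the tax: set 465 − 5P = 1.5P + 127 → P* = $52, Q* = 205.
With the tax collected from suppliers, supply shifts: Qs = 1.5(P − 26) + 127.
New equilibrium: consumers pay $58, suppliers receive $32, Q = 175. (Wedge: Pb − Ps = 26.)
Per-six-pack burden: consumers $6, suppliers $20.
Suppliers take the larger share because supply is less price-elastic here (demand slope 5 vs supply slope 1.5).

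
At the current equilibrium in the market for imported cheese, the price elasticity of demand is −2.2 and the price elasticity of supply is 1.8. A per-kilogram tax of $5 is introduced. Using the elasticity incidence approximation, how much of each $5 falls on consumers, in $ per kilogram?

Consumers bear ≈ $2.25 per kilogram.

Incidence ratio: consumers' share ≈ εs / (εs + |εd|) = 1.8 / (1.8 + 2.2) = 0.45.
So consumers bear ≈ 0.45 × $5 = $2.25; sellers bear $2.75.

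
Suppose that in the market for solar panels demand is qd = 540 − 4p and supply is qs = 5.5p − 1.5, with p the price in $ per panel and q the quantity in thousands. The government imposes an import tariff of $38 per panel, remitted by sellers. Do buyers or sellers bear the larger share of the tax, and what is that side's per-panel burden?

Buyers bear the larger share: $22 per panel.

Before the tax: set 540 − 4p = 5.5p − 1.5 → p* = $57, q* = 312.
With the tax collected from sellers, supply shifts: qs = 5.5(p − 38) − 1.5.
Solving gives q = 224 with buyers paying $79 and sellers receiving $41 (the $38 wedge).
Per-panel burden: buyers $22, sellers $16.
Buyers take the larger share because demand is less price-elastic here (demand slope 4 vs supply slope 5.5).
The less price-elastic side of the market bears the larger share of a per-unit tax.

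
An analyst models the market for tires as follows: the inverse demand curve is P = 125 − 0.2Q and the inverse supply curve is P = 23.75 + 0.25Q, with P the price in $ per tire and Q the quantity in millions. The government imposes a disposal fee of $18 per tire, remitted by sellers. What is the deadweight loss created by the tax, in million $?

Inverting to Q(P) form: Qd = 625 − 5P; Qs = 4P − 95.
Before the tax: set 625 − 5P = 4P − 95 → P* = $80, Q* = 225.
With the tax collected from sellers, supply shifts: Qs = 4(P − 18) − 95.
Solving gives Q = 185 with buyers paying $88 and sellers receiving $70 (the $18 wedge).
Quantity falls by |ΔQ| = |225 − 185| = 40.
DWL = ½ · t · |ΔQ| = ½ · 18 · 40 = $360.

Deadweight loss = $360 million.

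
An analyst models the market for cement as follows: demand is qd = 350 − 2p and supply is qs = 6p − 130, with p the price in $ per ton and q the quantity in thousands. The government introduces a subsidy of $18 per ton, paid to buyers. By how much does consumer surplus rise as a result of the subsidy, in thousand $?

Before the subsidy: set 350 − 2p = 6p − 130 → p* = $60, q* = 230.
With a per-unit subsidy paid to buyers, each effectively pays p − 18, so demand becomes qd = 350 − 2(p − 18).
New equilibrium: buyers pay $46.5, producers receive $64.5, q = 257. (Wedge: pb − ps = −18.)
ΔCS is the trapezoid between Q = 257 and Q = 230 of height $13.5: ½ · (230 + 257) · 13.5 = $3287.25.

Consumer surplus rises by $3287.25 thousand.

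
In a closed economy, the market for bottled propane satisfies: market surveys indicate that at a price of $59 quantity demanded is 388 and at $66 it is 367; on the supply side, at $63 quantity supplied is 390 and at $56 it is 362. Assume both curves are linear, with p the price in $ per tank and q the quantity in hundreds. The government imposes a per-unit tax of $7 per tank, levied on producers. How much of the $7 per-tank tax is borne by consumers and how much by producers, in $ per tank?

Demand slope: (367 − 388)/(66 − 59) = -3, so qd = 565 − 3p.
Supply slope: (362 − 390)/(56 − 63) = 4, so qs = 4p + 138.
Before the tax: set 565 − 3p = 4p + 138 → p* = $61, q* = 382.
With the tax collected from producers, supply shifts: qs = 4(p − 7) + 138.
Solving gives q = 370 with consumers paying $65 and producers receiving $58 (the $7 wedge).
Burden on consumers: $4; on producers: $3. (They sum to $7.)

Consumers bear $4 per tank; producers bear $3 per tank.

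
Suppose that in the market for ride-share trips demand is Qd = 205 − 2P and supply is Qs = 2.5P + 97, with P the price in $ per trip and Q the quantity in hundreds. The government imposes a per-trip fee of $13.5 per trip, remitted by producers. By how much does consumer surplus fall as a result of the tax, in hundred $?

Without the tax, 205 − 2P = 2.5P + 97 gives 4.5P = 108, so P* = $24 and Q* = 157.
With the tax collected from producers, supply shifts: Qs = 2.5(P − 13.5) + 97.
Solving gives Q = 142 with buyers paying $31.5 and producers receiving $18 (the $13.5 wedge).
ΔCS is the trapezoid between Q = 142 and Q = 157 of height $7.5: ½ · (157 + 142) · 7.5 = $1121.25.

Consumer surplus falls by $1121.25 hundred.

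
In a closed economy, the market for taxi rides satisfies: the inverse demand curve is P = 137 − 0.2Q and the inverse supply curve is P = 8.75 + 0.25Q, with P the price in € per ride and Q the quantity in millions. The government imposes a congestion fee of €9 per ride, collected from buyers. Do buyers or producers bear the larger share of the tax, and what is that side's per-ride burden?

Rewrite in direct form: Qd = 685 − 5P and Qs = 4P − 35.
Before the tax: set 685 − 5P = 4P − 35 → P* = €80, Q* = 285.
With the tax collected from buyers, demand (in seller-price terms) shifts: Qd = 685 − 5(P + 9).
Solving gives Q = 265 with buyers paying €84 and producers receiving €75 (the €9 wedge).
Per-ride burden: buyers €4, producers €5.
Producers take the larger share because supply is less price-elastic here (demand slope 5 vs supply slope 4).
The less price-elastic side of the market bears the larger share of a per-unit tax.

Producers bear the larger share: €5 per ride.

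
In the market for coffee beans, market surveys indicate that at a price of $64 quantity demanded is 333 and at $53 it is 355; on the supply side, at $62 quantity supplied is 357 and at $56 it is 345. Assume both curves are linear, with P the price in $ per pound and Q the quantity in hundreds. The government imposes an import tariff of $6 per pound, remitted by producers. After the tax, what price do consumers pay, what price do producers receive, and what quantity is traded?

Demand slope: (355 − 333)/(53 − 64) = -2, so Qd = 461 − 2P.
Supply slope: (345 − 357)/(56 − 62) = 2, so Qs = 2P + 233.
Without the tax, 461 − 2P = 2P + 233 gives 4P = 228, so P* = $57 and Q* = 347.
With the tax collected from producers, supply shifts: Qs = 2(P − 6) + 233.
New equilibrium: consumers pay $60, producers receive $54, Q = 341. (Wedge: Pb − Ps = 6.)

Consumers pay $60; producers receive $54; quantity = 341.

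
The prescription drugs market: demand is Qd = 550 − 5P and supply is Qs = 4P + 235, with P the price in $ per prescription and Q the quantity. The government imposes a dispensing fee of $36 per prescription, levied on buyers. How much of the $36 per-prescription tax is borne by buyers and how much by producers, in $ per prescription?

Buyers bear $16 per prescription; producers bear $20 per prescription.

Before the tax: set 550 − 5P = 4P + 235 → P* = $35, Q* = 375.
With the tax collected from buyers, demand (in seller-price terms) shifts: Qd = 550 − 5(P + 36).
New equilibrium: buyers pay $51, producers receive $15, Q = 295. (Wedge: Pb − Ps = 36.)
Burden on buyers: $16; on producers: $20. (They sum to $36.)
The less price-elastic side of the market bears the larger share of a per-unit tax.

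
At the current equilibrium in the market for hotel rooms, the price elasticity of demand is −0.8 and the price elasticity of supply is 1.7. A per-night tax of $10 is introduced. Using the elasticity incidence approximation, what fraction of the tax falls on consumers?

Consumers' share ≈ 0.68.

Incidence ratio: consumers' share ≈ εs / (εs + |εd|) = 1.7 / (1.7 + 0.8) = 0.68.
Supply is the more elastic side, so consumers bear the larger share.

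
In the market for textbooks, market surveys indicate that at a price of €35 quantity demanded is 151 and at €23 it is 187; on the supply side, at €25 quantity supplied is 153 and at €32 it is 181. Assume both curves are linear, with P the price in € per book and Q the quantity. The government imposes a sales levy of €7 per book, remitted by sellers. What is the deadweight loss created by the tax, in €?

Demand slope: (187 − 151)/(23 − 35) = -3, so Qd = 256 − 3P.
Supply slope: (181 − 153)/(32 − 25) = 4, so Qs = 4P + 53.
Without the tax, 256 − 3P = 4P + 53 gives 7P = 203, so P* = €29 and Q* = 169.
With the tax collected from sellers, supply shifts: Qs = 4(P − 7) + 53.
Solving gives Q = 157 with consumers paying €33 and sellers receiving €26 (the €7 wedge).
Quantity falls by |ΔQ| = |169 − 157| = 12.
DWL = ½ · t · |ΔQ| = ½ · 7 · 12 = €42.

Deadweight loss = €42.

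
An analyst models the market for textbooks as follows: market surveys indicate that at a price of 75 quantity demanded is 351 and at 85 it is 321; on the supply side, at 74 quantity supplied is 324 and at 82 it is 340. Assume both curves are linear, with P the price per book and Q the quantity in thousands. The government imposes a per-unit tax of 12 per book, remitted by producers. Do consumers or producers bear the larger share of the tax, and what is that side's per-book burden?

Demand slope: (321 − 351)/(85 − 75) = -3, so Qd = 576 − 3P.
Supply slope: (340 − 324)/(82 − 74) = 2, so Qs = 2P + 176.
Without the tax, 576 − 3P = 2P + 176 gives 5P = 400, so P* = 80 and Q* = 336.
With the tax collected from producers, supply shifts: Qs = 2(P − 12) + 176.
Solving gives Q = 321.6 with consumers paying 84.8 and producers receiving 72.8 (the 12 wedge).
Per-book burden: consumers 4.8, producers 7.2.
Producers take the larger share because supply is less price-elastic here (demand slope 3 vs supply slope 2).
The less price-elastic side of the market bears the larger share of a per-unit tax.

Producers bear the larger share: 7.2 per book.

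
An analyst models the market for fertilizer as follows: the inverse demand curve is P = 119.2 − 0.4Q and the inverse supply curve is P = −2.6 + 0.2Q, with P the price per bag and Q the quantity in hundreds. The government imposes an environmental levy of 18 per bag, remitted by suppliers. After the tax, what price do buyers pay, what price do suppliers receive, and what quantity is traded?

Buyers pay 50; suppliers receive 32; quantity = 173.

Rewrite in direct form: Qd = 298 − 2.5P and Qs = 5P + 13.
Without the tax, 298 − 2.5P = 5P + 13 gives 7.5P = 285, so P* = 38 and Q* = 203.
With the tax collected from suppliers, supply shifts: Qs = 5(P − 18) + 13.
New equilibrium: buyers pay 50, suppliers receive 32, Q = 173. (Wedge: Pb − Ps = 18.)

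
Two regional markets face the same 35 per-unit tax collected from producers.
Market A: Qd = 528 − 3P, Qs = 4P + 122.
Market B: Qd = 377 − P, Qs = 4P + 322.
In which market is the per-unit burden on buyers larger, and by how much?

Market B, by 8.

Market A: pre-tax P* = 58, Q* = 354; post-tax Q = 294; per-unit burden on buyers = 20.
Market B: pre-tax P* = 11, Q* = 366; post-tax Q = 338; per-unit burden on buyers = 28.
Difference: 20 vs 28 → market B is larger by 8.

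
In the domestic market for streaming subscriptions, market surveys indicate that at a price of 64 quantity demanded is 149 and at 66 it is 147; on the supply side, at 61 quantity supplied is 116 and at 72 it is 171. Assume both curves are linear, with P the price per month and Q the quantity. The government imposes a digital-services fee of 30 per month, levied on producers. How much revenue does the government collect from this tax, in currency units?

Demand slope: (147 − 149)/(66 − 64) = -1, so Qd = 213 − P.
Supply slope: (171 − 116)/(72 − 61) = 5, so Qs = 5P − 189.
Without the tax, 213 − P = 5P − 189 gives 6P = 402, so P* = 67 and Q* = 146.
With the tax collected from producers, supply shifts: Qs = 5(P − 30) − 189.
New equilibrium: buyers pay 92, producers receive 62, Q = 121. (Wedge: Pb − Ps = 30.)
Revenue = t · Q = 30 · 121 = 3630.

Tax revenue = 3630.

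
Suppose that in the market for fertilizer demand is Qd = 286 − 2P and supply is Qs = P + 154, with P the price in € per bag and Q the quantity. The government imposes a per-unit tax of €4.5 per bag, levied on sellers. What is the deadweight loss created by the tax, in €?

Deadweight loss = €6.75.

Before the tax: set 286 − 2P = P + 154 → P* = €44, Q* = 198.
With the tax collected from sellers, supply shifts: Qs = (P − 4.5) + 154.
New equilibrium: consumers pay €45.5, sellers receive €41, Q = 195. (Wedge: Pb − Ps = 4.5.)
Quantity falls by |ΔQ| = |198 − 195| = 3.
DWL = ½ · t · |ΔQ| = ½ · 4.5 · 3 = €6.75.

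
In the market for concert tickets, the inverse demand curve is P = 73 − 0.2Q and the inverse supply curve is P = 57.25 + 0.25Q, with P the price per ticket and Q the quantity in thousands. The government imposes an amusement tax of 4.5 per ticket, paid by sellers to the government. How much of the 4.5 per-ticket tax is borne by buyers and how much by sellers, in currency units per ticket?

Rewrite in direct form: Qd = 365 − 5P and Qs = 4P − 229.
Before the tax: set 365 − 5P = 4P − 229 → P* = 66, Q* = 35.
With the tax collected from sellers, supply shifts: Qs = 4(P − 4.5) − 229.
Solving gives Q = 25 with buyers paying 68 and sellers receiving 63.5 (the 4.5 wedge).
Burden on buyers: 2; on sellers: 2.5. (They sum to 4.5.)
The less price-elastic side of the market bears the larger share of a per-unit tax.

Buyers bear 2 per ticket; sellers bear 2.5 per ticket.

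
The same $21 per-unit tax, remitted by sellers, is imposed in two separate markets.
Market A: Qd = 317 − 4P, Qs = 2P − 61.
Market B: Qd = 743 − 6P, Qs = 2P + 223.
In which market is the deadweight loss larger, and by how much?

Market B, by $36.75.

Market A: pre-tax P* = $63, Q* = 65; post-tax Q = 37; deadweight loss = $294.
Market B: pre-tax P* = $65, Q* = 353; post-tax Q = 321.5; deadweight loss = $330.75.
Difference: $294 vs $330.75 → market B is larger by $36.75.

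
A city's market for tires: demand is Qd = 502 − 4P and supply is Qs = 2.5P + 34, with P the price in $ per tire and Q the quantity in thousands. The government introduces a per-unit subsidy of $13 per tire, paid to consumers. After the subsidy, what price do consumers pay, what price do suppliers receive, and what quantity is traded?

Consumers pay $67; suppliers receive $80; quantity = 234.

Before the subsidy: set 502 − 4P = 2.5P + 34 → P* = $72, Q* = 214.
With a per-unit subsidy paid to consumers, each effectively pays P − 13, so demand becomes Qd = 502 − 4(P − 13).
Solving gives Q = 234 with consumers paying $67 and suppliers receiving $80 (the $13 wedge).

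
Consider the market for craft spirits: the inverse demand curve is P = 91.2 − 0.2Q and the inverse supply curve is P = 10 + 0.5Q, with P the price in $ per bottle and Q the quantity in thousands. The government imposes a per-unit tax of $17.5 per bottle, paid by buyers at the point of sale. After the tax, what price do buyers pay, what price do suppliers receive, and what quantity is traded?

Inverting to Q(P) form: Qd = 456 − 5P; Qs = 2P − 20.
Before the tax: set 456 − 5P = 2P − 20 → P* = $68, Q* = 116.
With the tax collected from buyers, demand (in seller-price terms) shifts: Qd = 456 − 5(P + 17.5).
Solving gives Q = 91 with buyers paying $73 and suppliers receiving $55.5 (the $17.5 wedge).
The less price-elastic side of the market bears the larger share of a per-unit tax.

Buyers pay $73; suppliers receive $55.5; quantity = 91.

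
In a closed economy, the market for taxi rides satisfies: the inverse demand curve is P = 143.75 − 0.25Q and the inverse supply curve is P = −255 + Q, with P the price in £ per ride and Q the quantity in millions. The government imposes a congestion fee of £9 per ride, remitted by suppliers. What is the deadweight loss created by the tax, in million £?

Deadweight loss = £32.4 million.

Inverting to Q(P) form: Qd = 575 − 4P; Qs = P + 255.
Before the tax: set 575 − 4P = P + 255 → P* = £64, Q* = 319.
With the tax collected from suppliers, supply shifts: Qs = (P − 9) + 255.
Solving gives Q = 311.8 with consumers paying £65.8 and suppliers receiving £56.8 (the £9 wedge).
Quantity falls by |ΔQ| = |319 − 311.8| = 7.2.
DWL = ½ · t · |ΔQ| = ½ · 9 · 7.2 = £32.4.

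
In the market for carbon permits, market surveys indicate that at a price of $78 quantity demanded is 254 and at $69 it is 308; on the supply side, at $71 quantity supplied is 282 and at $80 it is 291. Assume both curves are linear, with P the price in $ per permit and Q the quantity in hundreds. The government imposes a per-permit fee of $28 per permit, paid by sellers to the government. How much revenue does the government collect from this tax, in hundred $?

Demand slope: (308 − 254)/(69 − 78) = -6, so Qd = 722 − 6P.
Supply slope: (291 − 282)/(80 − 71) = 1, so Qs = P + 211.
Before the tax: set 722 − 6P = P + 211 → P* = $73, Q* = 284.
With the tax collected from sellers, supply shifts: Qs = (P − 28) + 211.
Solving gives Q = 260 with buyers paying $77 and sellers receiving $49 (the $28 wedge).
Revenue = t · Q = 28 · 260 = $7280.

Tax revenue = $7280 hundred.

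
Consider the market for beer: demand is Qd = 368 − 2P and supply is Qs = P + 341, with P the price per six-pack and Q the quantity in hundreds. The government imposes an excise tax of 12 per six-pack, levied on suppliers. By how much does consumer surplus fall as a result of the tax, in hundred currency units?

Without the tax, 368 − 2P = P + 341 gives 3P = 27, so P* = 9 and Q* = 350.
With the tax collected from suppliers, supply shifts: Qs = (P − 12) + 341.
New equilibrium: buyers pay 13, suppliers receive 1, Q = 342. (Wedge: Pb − Ps = 12.)
ΔCS is the trapezoid between Q = 342 and Q = 350 of height 4: ½ · (350 + 342) · 4 = 1384.

Consumer surplus falls by 1384 hundred.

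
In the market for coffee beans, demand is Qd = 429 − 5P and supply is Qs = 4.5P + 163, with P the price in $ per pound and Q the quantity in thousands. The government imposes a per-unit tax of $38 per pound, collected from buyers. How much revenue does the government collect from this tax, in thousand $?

Before the tax: set 429 − 5P = 4.5P + 163 → P* = $28, Q* = 289.
With the tax collected from buyers, demand (in seller-price terms) shifts: Qd = 429 − 5(P + 38).
New equilibrium: buyers pay $46, sellers receive $8, Q = 199. (Wedge: Pb − Ps = 38.)
Revenue = t · Q = 38 · 199 = $7562.

Tax revenue = $7562 thousand.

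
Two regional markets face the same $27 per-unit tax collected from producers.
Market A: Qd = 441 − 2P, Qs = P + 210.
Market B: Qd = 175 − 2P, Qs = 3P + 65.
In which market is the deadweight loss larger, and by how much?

Market B, by $194.4.

Market A: pre-tax P* = $77, Q* = 287; post-tax Q = 269; deadweight loss = $243.
Market B: pre-tax P* = $22, Q* = 131; post-tax Q = 98.6; deadweight loss = $437.4.
Difference: $243 vs $437.4 → market B is larger by $194.4.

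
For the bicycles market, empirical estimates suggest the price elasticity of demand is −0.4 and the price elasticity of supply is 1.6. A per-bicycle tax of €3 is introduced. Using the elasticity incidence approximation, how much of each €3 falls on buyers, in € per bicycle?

Buyers bear ≈ €2.4 per bicycle.

Incidence ratio: buyers' share ≈ εs / (εs + |εd|) = 1.6 / (1.6 + 0.4) = 0.8.
So buyers bear ≈ 0.8 × €3 = €2.4; producers bear €0.6.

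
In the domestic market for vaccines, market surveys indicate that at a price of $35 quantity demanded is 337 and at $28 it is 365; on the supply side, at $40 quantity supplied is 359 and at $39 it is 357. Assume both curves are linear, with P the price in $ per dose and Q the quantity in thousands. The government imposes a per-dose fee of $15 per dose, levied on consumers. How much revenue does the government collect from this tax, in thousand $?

Demand slope: (365 − 337)/(28 − 35) = -4, so Qd = 477 − 4P.
Supply slope: (357 − 359)/(39 − 40) = 2, so Qs = 2P + 279.
Before the tax: set 477 − 4P = 2P + 279 → P* = $33, Q* = 345.
With the tax collected from consumers, demand (in seller-price terms) shifts: Qd = 477 − 4(P + 15).
New equilibrium: consumers pay $38, sellers receive $23, Q = 325. (Wedge: Pb − Ps = 15.)
Revenue = t · Q = 15 · 325 = $4875.

Tax revenue = $4875 thousand.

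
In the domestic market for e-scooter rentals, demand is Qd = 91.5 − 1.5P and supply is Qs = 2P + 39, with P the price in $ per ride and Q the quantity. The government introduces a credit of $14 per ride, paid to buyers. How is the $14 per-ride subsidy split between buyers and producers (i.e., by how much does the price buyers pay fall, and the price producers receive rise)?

Buyers gain $8 per ride; producers gain $6 per ride.

Without the subsidy, 91.5 − 1.5P = 2P + 39 gives 3.5P = 52.5, so P* = $15 and Q* = 69.
With a per-unit subsidy paid to buyers, each effectively pays P − 14, so demand becomes Qd = 91.5 − 1.5(P − 14).
New equilibrium: buyers pay $7, producers receive $21, Q = 81. (Wedge: Pb − Ps = −14.)
Gain to buyers: $8; to producers: $6. (They sum to $14.)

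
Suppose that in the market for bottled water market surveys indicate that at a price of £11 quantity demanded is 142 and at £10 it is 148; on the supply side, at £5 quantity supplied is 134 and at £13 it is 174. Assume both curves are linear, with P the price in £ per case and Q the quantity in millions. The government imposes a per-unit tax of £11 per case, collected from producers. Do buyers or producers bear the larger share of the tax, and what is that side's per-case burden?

Demand slope: (148 − 142)/(10 − 11) = -6, so Qd = 208 − 6P.
Supply slope: (174 − 134)/(13 − 5) = 5, so Qs = 5P + 109.
Before the tax: set 208 − 6P = 5P + 109 → P* = £9, Q* = 154.
With the tax collected from producers, supply shifts: Qs = 5(P − 11) + 109.
Solving gives Q = 124 with buyers paying £14 and producers receiving £3 (the £11 wedge).
Per-case burden: buyers £5, producers £6.
Producers take the larger share because supply is less price-elastic here (demand slope 6 vs supply slope 5).
The less price-elastic side of the market bears the larger share of a per-unit tax.

Producers bear the larger share: £6 per case.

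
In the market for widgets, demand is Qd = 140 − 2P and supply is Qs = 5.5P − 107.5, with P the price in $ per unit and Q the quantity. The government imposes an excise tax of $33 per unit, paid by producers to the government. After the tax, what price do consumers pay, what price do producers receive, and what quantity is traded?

Consumers pay $57.2; producers receive $24.2; quantity = 25.6.

Before the tax: set 140 − 2P = 5.5P − 107.5 → P* = $33, Q* = 74.
With the tax collected from producers, supply shifts: Qs = 5.5(P − 33) − 107.5.
Solving gives Q = 25.6 with consumers paying $57.2 and producers receiving $24.2 (the $33 wedge).
The less price-elastic side of the market bears the larger share of a per-unit tax.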